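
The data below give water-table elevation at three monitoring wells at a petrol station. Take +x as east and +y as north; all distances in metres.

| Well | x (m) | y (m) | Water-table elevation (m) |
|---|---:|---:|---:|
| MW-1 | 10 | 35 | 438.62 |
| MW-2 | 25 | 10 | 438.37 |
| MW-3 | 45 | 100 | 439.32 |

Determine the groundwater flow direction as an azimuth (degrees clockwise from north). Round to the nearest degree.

184°

Taking MW-1 as reference: MW-2−MW-1 = (15, -25, -0.25); MW-3−MW-1 = (35, 65, +0.70).
Solve a·Δx + b·Δy = Δh: det = 15·65 − 35·(-25) = 1850.
∂h/∂x = [(-0.25)·65 − (+0.70)·(-25)] / 1850 = +0.0006757
∂h/∂y = [15·(+0.70) − 35·(-0.25)] / 1850 = +0.01041
Flow direction (−∇h) has components (-0.0006757 E, -0.01041 N).
Azimuth = atan2(E, N) = atan2(-0.0006757, -0.01041) = 183.7° ≈ 184°.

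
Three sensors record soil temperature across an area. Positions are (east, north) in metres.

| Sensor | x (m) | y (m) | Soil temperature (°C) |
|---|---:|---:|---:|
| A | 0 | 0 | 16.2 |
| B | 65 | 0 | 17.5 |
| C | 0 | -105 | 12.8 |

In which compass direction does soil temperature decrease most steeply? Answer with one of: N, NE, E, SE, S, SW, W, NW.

∂T/∂x = (17.5 − 16.2) / (65 − 0) = +0.02000
∂T/∂y = (12.8 − 16.2) / (-105 − 0) = +0.03238
Steepest decrease is along −∇f = (-0.02000 E, -0.03238 N) → southwest.

SW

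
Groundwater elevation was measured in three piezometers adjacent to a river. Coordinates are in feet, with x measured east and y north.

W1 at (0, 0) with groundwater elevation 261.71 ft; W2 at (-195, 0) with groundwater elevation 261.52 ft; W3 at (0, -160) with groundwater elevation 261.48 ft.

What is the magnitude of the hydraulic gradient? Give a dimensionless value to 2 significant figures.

0.0017

∂h/∂x = (261.52 − 261.71) / (-195 − 0) = +0.0009744
∂h/∂y = (261.48 − 261.71) / (-160 − 0) = +0.001437
|∇h| = √(0.0009744² + 0.001437²) = 0.001736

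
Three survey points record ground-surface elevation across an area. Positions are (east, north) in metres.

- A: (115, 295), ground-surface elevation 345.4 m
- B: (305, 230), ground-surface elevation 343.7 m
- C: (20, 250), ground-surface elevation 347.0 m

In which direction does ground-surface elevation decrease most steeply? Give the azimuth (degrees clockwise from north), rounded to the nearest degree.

052°

Differences from A: to B (Δx, Δy, Δh) = (190, -65, -1.7); to C = (-95, -45, +1.6).
Solve a·Δx + b·Δy = Δz: det = 190·(-45) − (-95)·(-65) = -14725.
∂z/∂x = [(-1.7)·(-45) − (+1.6)·(-65)] / -14725 = -0.01226
∂z/∂y = [190·(+1.6) − (-95)·(-1.7)] / -14725 = -0.009677
Steepest decrease is along −∇f: components (+0.01226 E, +0.009677 N).
Azimuth = atan2(+0.01226, +0.009677) = 51.7° ≈ 052°.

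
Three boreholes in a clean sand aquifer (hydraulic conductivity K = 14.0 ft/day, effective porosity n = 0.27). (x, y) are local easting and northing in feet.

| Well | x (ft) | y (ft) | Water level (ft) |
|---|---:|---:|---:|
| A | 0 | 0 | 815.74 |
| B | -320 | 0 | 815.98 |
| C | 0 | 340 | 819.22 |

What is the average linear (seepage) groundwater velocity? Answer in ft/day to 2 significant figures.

0.53 ft/day

∂h/∂x = (815.98 − 815.74) / (-320 − 0) = -0.0007500
∂h/∂y = (819.22 − 815.74) / (340 − 0) = +0.01024
|∇h| = √(-0.0007500² + 0.01024²) = 0.01027
Seepage velocity v = K·i/n = 14.0 × 0.01027 / 0.27 = 0.5325 ft/day.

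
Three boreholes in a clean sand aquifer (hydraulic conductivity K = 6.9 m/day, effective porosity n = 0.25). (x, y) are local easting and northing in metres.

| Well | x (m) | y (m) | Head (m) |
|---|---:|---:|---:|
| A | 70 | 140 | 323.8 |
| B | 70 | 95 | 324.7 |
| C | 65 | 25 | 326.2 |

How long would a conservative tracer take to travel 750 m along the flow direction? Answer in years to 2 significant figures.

2.6 years

With h = a·x + b·y + c and A as origin, the differences give:
  0·a + (-45)·b = +0.9
  (-5)·a + (-115)·b = +2.4
Eliminate b (×(-115) and ×(-45), subtract): -225·a = 4.50 → a = ∂h/∂x = -0.02000
Back-substitute: b = ∂h/∂y = -0.02000.
|∇h| = √(-0.02000² + -0.02000²) = 0.02828
Seepage velocity v = K·i/n = 6.9 × 0.02828 / 0.25 = 0.7805 m/day.
t = 750 / 0.7805 = 960.9 days = 2.63 years.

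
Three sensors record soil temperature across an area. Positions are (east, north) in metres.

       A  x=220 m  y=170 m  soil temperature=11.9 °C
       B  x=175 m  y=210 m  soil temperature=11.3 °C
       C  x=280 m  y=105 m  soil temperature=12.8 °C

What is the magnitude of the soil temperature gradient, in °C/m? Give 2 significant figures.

Differences from A: to B (Δx, Δy, Δh) = (-45, 40, -0.6); to C = (60, -65, +0.9).
Solve a·Δx + b·Δy = ΔT: det = (-45)·(-65) − 60·40 = 525.
∂T/∂x = [(-0.6)·(-65) − (+0.9)·40] / 525 = +0.005714
∂T/∂y = [(-45)·(+0.9) − 60·(-0.6)] / 525 = -0.008571
|∇f| = √(0.005714² + -0.008571²) = 0.0103 °C/m

0.010 °C/m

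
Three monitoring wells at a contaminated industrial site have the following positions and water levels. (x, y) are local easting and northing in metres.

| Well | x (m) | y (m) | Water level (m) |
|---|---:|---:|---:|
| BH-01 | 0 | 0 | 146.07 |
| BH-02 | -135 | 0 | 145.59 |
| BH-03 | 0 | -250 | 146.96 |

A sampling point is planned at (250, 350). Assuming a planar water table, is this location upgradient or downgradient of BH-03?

downgradient

∂h/∂x = (145.59 − 146.07) / (-135 − 0) = +0.003556
∂h/∂y = (146.96 − 146.07) / (-250 − 0) = -0.003560
Head at (250, 350) = 146.07 + (+0.003556)·(250) + (-0.003560)·(350) = 145.71 m.
That is lower than the 146.96 m at BH-03, so the point is downgradient.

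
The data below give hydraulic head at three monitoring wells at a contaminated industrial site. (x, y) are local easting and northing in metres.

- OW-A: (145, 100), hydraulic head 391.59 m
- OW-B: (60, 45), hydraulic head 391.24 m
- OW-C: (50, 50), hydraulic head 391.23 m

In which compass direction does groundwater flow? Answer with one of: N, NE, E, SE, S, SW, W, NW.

SW

Taking OW-A as reference: OW-B−OW-A = (-85, -55, -0.35); OW-C−OW-A = (-95, -50, -0.36).
Solve a·Δx + b·Δy = Δh: det = (-85)·(-50) − (-95)·(-55) = -975.
∂h/∂x = [(-0.35)·(-50) − (-0.36)·(-55)] / -975 = +0.002359
∂h/∂y = [(-85)·(-0.36) − (-95)·(-0.35)] / -975 = +0.002718
Flow = −∇h = (-0.002359 east, -0.002718 north), which points southwest.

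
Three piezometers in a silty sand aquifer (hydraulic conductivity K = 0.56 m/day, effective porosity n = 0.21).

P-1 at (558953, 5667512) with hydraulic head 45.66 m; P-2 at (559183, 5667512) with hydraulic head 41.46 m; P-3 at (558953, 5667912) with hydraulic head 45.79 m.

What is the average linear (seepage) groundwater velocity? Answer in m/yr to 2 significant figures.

18 m/yr

∂h/∂x = (41.46 − 45.66) / (559183 − 558953) = -0.01826
∂h/∂y = (45.79 − 45.66) / (5667912 − 5667512) = +0.0003250
|∇h| = √(-0.01826² + 0.0003250²) = 0.01826
Seepage velocity v = K·i/n = 0.56 × 0.01826 / 0.21 = 0.04869 m/day = 17.78 m/yr.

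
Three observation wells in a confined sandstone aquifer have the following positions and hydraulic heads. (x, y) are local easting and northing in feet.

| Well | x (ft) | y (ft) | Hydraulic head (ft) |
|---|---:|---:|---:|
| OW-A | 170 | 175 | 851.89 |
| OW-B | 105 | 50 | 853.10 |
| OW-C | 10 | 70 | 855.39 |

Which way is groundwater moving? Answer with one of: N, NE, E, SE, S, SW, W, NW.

E

Three-point gradient (reference OW-A): Δ to OW-B = (-65, -125, +1.21), Δ to OW-C = (-160, -105, +3.50).
∂h/∂x = -0.02356, ∂h/∂y = +0.002573 (det = -13175).
Flow = −∇h = (+0.02356 east, -0.002573 north), which points east.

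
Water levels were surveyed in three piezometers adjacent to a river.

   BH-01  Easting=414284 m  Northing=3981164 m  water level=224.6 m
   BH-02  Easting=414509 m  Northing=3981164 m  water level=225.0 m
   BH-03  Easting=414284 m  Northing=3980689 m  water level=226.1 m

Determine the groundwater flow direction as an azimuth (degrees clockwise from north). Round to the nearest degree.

331°

∂h/∂x = (225.0 − 224.6) / (414509 − 414284) = +0.001778
∂h/∂y = (226.1 − 224.6) / (3980689 − 3981164) = -0.003158
Flow direction (−∇h) has components (-0.001778 E, +0.003158 N).
Azimuth = atan2(E, N) = atan2(-0.001778, +0.003158) = 330.6° ≈ 331°.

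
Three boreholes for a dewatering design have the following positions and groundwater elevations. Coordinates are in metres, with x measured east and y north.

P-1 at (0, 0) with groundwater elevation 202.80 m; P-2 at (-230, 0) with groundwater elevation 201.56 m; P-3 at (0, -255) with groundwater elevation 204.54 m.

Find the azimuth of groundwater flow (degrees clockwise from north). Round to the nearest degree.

∂h/∂x = (201.56 − 202.80) / (-230 − 0) = +0.005391
∂h/∂y = (204.54 − 202.80) / (-255 − 0) = -0.006824
Flow direction (−∇h) has components (-0.005391 E, +0.006824 N).
Azimuth = atan2(E, N) = atan2(-0.005391, +0.006824) = 321.7° ≈ 322°.

322°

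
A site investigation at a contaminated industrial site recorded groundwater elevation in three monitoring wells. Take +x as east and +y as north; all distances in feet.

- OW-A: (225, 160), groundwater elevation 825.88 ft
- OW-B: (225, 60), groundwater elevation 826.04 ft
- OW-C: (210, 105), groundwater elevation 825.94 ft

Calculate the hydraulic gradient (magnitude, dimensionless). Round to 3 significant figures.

0.00246

Differences from OW-A: to OW-B (Δx, Δy, Δh) = (0, -100, +0.16); to OW-C = (-15, -55, +0.06).
Solve a·Δx + b·Δy = Δh: det = 0·(-55) − (-15)·(-100) = -1500.
∂h/∂x = [(+0.16)·(-55) − (+0.06)·(-100)] / -1500 = +0.001867
∂h/∂y = [0·(+0.06) − (-15)·(+0.16)] / -1500 = -0.001600
|∇h| = √(0.001867² + -0.001600²) = 0.002459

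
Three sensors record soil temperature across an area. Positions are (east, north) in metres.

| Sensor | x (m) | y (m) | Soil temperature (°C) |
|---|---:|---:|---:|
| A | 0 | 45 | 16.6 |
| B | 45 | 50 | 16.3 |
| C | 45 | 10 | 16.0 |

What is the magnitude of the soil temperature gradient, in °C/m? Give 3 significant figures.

With T = a·x + b·y + c and A as origin, the differences give:
  45·a + 5·b = -0.3
  45·a + (-35)·b = -0.6
Eliminate b (×(-35) and ×5, subtract): -1800·a = 13.50 → a = ∂T/∂x = -0.007500
Back-substitute: b = ∂T/∂y = +0.007500.
|∇f| = √(-0.007500² + 0.007500²) = 0.01061 °C/m

0.0106 °C/m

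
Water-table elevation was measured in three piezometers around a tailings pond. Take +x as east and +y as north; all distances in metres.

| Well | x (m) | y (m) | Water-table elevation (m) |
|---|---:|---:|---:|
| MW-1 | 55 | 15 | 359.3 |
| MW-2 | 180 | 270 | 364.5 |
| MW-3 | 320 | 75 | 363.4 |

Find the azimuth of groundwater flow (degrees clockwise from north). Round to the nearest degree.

Three-point gradient (reference MW-1): Δ to MW-2 = (125, 255, +5.2), Δ to MW-3 = (265, 60, +4.1).
∂h/∂x = +0.01221, ∂h/∂y = +0.01441 (det = -60075).
Flow direction (−∇h) has components (-0.01221 E, -0.01441 N).
Azimuth = atan2(E, N) = atan2(-0.01221, -0.01441) = 220.3° ≈ 220°.

220°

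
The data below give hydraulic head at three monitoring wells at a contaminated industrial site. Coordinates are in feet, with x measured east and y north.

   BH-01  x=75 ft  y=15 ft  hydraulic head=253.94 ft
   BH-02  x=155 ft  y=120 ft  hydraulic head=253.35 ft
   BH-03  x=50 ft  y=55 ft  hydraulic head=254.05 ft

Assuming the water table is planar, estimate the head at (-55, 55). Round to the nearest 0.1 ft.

254.7 ft

Three-point gradient (reference BH-01): Δ to BH-02 = (80, 105, -0.59), Δ to BH-03 = (-25, 40, +0.11).
∂h/∂x = -0.006034, ∂h/∂y = -0.001021 (det = 5825).
h(-55, 55) = 253.94 + (-0.006034)·(-130) + (-0.001021)·(40) = 253.94 +0.784 -0.041 = 254.684 ft.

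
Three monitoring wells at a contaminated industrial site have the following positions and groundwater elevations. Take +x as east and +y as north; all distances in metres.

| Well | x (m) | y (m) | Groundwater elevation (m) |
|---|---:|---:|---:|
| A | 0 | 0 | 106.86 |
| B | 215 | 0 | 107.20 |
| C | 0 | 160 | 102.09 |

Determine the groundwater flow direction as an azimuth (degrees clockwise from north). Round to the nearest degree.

∂h/∂x = (107.20 − 106.86) / (215 − 0) = +0.001581
∂h/∂y = (102.09 − 106.86) / (160 − 0) = -0.02981
Flow direction (−∇h) has components (-0.001581 E, +0.02981 N).
Azimuth = atan2(E, N) = atan2(-0.001581, +0.02981) = 357.0° ≈ 357°.

357°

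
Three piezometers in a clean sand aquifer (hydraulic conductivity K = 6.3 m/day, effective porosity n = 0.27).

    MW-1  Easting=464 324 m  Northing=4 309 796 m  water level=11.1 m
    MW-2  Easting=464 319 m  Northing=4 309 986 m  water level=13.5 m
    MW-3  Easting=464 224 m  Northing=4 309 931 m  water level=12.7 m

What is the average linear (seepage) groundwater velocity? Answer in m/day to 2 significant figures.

0.30 m/day

Taking MW-1 as reference: MW-2−MW-1 = (-5, 190, +2.4); MW-3−MW-1 = (-100, 135, +1.6).
Determinant of the coordinate differences = (-5)·135 − (-100)·190 = 18325.
∂h/∂x = [(+2.4)·135 − (+1.6)·190] / 18325 = +0.001091
∂h/∂y = [(-5)·(+1.6) − (-100)·(+2.4)] / 18325 = +0.01266
|∇h| = √(0.001091² + 0.01266²) = 0.01271
Seepage velocity v = K·i/n = 6.3 × 0.01271 / 0.27 = 0.2966 m/day.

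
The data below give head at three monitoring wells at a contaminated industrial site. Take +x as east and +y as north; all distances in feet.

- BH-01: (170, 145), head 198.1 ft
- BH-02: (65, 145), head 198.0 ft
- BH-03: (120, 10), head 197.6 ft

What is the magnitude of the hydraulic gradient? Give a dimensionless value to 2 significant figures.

Differences from BH-01: to BH-02 (Δx, Δy, Δh) = (-105, 0, -0.1); to BH-03 = (-50, -135, -0.5).
Solve a·Δx + b·Δy = Δh: det = (-105)·(-135) − (-50)·0 = 14175.
∂h/∂x = [(-0.1)·(-135) − (-0.5)·0] / 14175 = +0.0009524
∂h/∂y = [(-105)·(-0.5) − (-50)·(-0.1)] / 14175 = +0.003351
|∇h| = √(0.0009524² + 0.003351²) = 0.003484

0.0035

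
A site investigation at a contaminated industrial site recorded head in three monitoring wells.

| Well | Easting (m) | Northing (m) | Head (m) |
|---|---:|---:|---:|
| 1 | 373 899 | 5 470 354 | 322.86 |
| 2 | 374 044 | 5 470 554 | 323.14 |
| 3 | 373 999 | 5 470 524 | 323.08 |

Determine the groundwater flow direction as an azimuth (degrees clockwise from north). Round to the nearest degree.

With h = a·x + b·y + c and 1 as origin, the differences give:
  145·a + 200·b = +0.28
  100·a + 170·b = +0.22
Eliminate b (×170 and ×200, subtract): 4650·a = 3.600 → a = ∂h/∂x = +0.0007742
Back-substitute: b = ∂h/∂y = +0.0008387.
Flow direction (−∇h) has components (-0.0007742 E, -0.0008387 N).
Azimuth = atan2(E, N) = atan2(-0.0007742, -0.0008387) = 222.7° ≈ 223°.

223°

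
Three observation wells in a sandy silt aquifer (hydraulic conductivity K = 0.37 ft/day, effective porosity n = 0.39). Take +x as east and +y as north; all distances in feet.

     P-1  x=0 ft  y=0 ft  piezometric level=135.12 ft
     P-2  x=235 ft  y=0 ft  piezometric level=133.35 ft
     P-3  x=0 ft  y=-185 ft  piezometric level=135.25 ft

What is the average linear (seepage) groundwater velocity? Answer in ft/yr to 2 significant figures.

∂h/∂x = (133.35 − 135.12) / (235 − 0) = -0.007532
∂h/∂y = (135.25 − 135.12) / (-185 − 0) = -0.0007027
|∇h| = √(-0.007532² + -0.0007027²) = 0.007565
Seepage velocity v = K·i/n = 0.37 × 0.007565 / 0.39 = 0.007177 ft/day = 2.621 ft/yr.

2.6 ft/yr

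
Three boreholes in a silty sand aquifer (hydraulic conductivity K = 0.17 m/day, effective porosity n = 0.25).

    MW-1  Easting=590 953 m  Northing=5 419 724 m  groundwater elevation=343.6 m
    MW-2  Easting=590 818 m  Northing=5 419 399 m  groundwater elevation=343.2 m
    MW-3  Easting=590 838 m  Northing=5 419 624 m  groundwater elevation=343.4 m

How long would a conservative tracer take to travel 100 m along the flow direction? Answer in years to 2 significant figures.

310 years

With h = a·x + b·y + c and MW-1 as origin, the differences give:
  (-135)·a + (-325)·b = -0.4
  (-115)·a + (-100)·b = -0.2
Eliminate b (×(-100) and ×(-325), subtract): -23875·a = -25.00 → a = ∂h/∂x = +0.001047
Back-substitute: b = ∂h/∂y = +0.0007958.
|∇h| = √(0.001047² + 0.0007958²) = 0.001315
Seepage velocity v = K·i/n = 0.17 × 0.001315 / 0.25 = 0.0008942 m/day.
t = 100 / 0.0008942 = 1.118e+05 days = 306 years.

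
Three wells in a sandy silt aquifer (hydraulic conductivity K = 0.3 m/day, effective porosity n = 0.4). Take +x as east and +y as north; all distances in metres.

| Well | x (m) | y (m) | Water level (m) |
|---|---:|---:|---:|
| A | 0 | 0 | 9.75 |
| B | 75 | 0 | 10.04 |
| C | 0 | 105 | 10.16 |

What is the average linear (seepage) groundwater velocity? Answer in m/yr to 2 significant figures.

∂h/∂x = (10.04 − 9.75) / (75 − 0) = +0.003867
∂h/∂y = (10.16 − 9.75) / (105 − 0) = +0.003905
|∇h| = √(0.003867² + 0.003905²) = 0.005496
Seepage velocity v = K·i/n = 0.3 × 0.005496 / 0.4 = 0.004122 m/day = 1.506 m/yr.

1.5 m/yr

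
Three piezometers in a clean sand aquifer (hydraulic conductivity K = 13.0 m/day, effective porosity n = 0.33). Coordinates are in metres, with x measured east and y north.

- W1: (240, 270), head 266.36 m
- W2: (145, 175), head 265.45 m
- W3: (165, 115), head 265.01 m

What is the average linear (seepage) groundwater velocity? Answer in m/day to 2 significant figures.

0.32 m/day

With h = a·x + b·y + c and W1 as origin, the differences give:
  (-95)·a + (-95)·b = -0.91
  (-75)·a + (-155)·b = -1.35
Eliminate b (×(-155) and ×(-95), subtract): 7600·a = 12.800 → a = ∂h/∂x = +0.001684
Back-substitute: b = ∂h/∂y = +0.007895.
|∇h| = √(0.001684² + 0.007895²) = 0.008073
Seepage velocity v = K·i/n = 13.0 × 0.008073 / 0.33 = 0.318 m/day.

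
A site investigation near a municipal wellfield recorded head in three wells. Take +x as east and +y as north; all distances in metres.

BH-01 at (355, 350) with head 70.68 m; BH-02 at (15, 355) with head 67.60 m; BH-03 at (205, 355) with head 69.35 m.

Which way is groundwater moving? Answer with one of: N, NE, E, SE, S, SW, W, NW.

SW

Differences from BH-01: to BH-02 (Δx, Δy, Δh) = (-340, 5, -3.08); to BH-03 = (-150, 5, -1.33).
Determinant of the coordinate differences = (-340)·5 − (-150)·5 = -950.
∂h/∂x = [(-3.08)·5 − (-1.33)·5] / -950 = +0.009211
∂h/∂y = [(-340)·(-1.33) − (-150)·(-3.08)] / -950 = +0.01032
Flow = −∇h = (-0.009211 east, -0.01032 north), which points southwest.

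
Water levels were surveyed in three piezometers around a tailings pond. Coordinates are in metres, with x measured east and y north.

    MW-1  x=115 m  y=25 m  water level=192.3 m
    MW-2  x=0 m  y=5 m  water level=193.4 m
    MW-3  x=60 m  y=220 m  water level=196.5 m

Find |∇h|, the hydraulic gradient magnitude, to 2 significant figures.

Taking MW-1 as reference: MW-2−MW-1 = (-115, -20, +1.1); MW-3−MW-1 = (-55, 195, +4.2).
Solve a·Δx + b·Δy = Δh: det = (-115)·195 − (-55)·(-20) = -23525.
∂h/∂x = [(+1.1)·195 − (+4.2)·(-20)] / -23525 = -0.01269
∂h/∂y = [(-115)·(+4.2) − (-55)·(+1.1)] / -23525 = +0.01796
|∇h| = √(-0.01269² + 0.01796²) = 0.02199

0.022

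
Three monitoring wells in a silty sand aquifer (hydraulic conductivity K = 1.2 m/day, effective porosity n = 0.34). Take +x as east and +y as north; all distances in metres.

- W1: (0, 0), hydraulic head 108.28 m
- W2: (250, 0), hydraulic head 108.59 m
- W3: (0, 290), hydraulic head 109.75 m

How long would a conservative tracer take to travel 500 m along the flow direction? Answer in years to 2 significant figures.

∂h/∂x = (108.59 − 108.28) / (250 − 0) = +0.001240
∂h/∂y = (109.75 − 108.28) / (290 − 0) = +0.005069
|∇h| = √(0.001240² + 0.005069²) = 0.005218
Seepage velocity v = K·i/n = 1.2 × 0.005218 / 0.34 = 0.01842 m/day.
t = 500 / 0.01842 = 2.714e+04 days = 74.3 years.

74 years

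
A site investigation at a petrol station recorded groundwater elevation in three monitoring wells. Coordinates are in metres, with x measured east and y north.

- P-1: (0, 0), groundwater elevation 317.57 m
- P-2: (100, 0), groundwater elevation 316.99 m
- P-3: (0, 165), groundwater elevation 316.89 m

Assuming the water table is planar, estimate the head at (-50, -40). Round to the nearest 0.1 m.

∂h/∂x = (316.99 − 317.57) / (100 − 0) = -0.005800
∂h/∂y = (316.89 − 317.57) / (165 − 0) = -0.004121
h(-50, -40) = 317.57 + (-0.005800)·(-50) + (-0.004121)·(-40) = 317.57 +0.290 +0.165 = 318.025 m.

318.0 m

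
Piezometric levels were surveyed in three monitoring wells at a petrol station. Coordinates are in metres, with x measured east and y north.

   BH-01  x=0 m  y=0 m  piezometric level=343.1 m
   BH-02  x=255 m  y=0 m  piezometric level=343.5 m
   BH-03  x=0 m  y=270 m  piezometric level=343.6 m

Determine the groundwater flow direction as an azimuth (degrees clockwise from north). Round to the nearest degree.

220°

∂h/∂x = (343.5 − 343.1) / (255 − 0) = +0.001569
∂h/∂y = (343.6 − 343.1) / (270 − 0) = +0.001852
Flow direction (−∇h) has components (-0.001569 E, -0.001852 N).
Azimuth = atan2(E, N) = atan2(-0.001569, -0.001852) = 220.3° ≈ 220°.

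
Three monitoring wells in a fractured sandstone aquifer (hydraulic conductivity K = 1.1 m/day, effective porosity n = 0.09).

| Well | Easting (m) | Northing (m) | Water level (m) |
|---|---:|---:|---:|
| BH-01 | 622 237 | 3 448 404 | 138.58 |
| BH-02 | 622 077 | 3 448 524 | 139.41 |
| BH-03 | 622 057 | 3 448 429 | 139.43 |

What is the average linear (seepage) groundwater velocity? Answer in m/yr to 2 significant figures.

Differences from BH-01: to BH-02 (Δx, Δy, Δh) = (-160, 120, +0.83); to BH-03 = (-180, 25, +0.85).
Determinant of the coordinate differences = (-160)·25 − (-180)·120 = 17600.
∂h/∂x = [(+0.83)·25 − (+0.85)·120] / 17600 = -0.004616
∂h/∂y = [(-160)·(+0.85) − (-180)·(+0.83)] / 17600 = +0.0007614
|∇h| = √(-0.004616² + 0.0007614²) = 0.004678
Seepage velocity v = K·i/n = 1.1 × 0.004678 / 0.09 = 0.05718 m/day = 20.88 m/yr.

21 m/yr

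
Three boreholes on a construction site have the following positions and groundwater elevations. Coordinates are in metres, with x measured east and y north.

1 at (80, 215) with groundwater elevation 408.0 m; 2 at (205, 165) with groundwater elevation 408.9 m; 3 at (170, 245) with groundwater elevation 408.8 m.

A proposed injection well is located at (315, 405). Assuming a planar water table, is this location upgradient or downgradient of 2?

upgradient

Differences from 1: to 2 (Δx, Δy, Δh) = (125, -50, +0.9); to 3 = (90, 30, +0.8).
Solve a·Δx + b·Δy = Δh: det = 125·30 − 90·(-50) = 8250.
∂h/∂x = [(+0.9)·30 − (+0.8)·(-50)] / 8250 = +0.008121
∂h/∂y = [125·(+0.8) − 90·(+0.9)] / 8250 = +0.002303
Head at (315, 405) = 408.0 + (+0.008121)·(235) + (+0.002303)·(190) = 410.35 m.
That is higher than the 408.9 m at 2, so the point is upgradient.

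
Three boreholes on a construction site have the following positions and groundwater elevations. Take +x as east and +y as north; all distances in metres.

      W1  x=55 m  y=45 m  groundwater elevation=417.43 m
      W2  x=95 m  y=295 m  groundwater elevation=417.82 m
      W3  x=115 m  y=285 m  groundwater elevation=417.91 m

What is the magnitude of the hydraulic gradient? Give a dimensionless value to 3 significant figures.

0.00495

Differences from W1: to W2 (Δx, Δy, Δh) = (40, 250, +0.39); to W3 = (60, 240, +0.48).
Solve a·Δx + b·Δy = Δh: det = 40·240 − 60·250 = -5400.
∂h/∂x = [(+0.39)·240 − (+0.48)·250] / -5400 = +0.004889
∂h/∂y = [40·(+0.48) − 60·(+0.39)] / -5400 = +0.0007778
|∇h| = √(0.004889² + 0.0007778²) = 0.00495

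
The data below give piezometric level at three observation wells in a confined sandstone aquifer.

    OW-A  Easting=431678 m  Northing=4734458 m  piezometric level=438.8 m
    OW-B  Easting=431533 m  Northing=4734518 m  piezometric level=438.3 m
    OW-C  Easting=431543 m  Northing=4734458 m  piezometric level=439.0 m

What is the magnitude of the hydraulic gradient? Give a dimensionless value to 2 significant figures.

Taking OW-A as reference: OW-B−OW-A = (-145, 60, -0.5); OW-C−OW-A = (-135, 0, +0.2).
Solve a·Δx + b·Δy = Δh: det = (-145)·0 − (-135)·60 = 8100.
∂h/∂x = [(-0.5)·0 − (+0.2)·60] / 8100 = -0.001481
∂h/∂y = [(-145)·(+0.2) − (-135)·(-0.5)] / 8100 = -0.01191
|∇h| = √(-0.001481² + -0.01191²) = 0.012

0.012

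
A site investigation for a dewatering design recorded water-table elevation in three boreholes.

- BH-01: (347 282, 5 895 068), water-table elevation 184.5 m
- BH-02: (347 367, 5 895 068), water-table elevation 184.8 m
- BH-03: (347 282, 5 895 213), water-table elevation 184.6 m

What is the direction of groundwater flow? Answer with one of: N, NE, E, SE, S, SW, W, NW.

∂h/∂x = (184.8 − 184.5) / (347367 − 347282) = +0.003529
∂h/∂y = (184.6 − 184.5) / (5895213 − 5895068) = +0.0006897
Flow = −∇h = (-0.003529 east, -0.0006897 north), which points west.

W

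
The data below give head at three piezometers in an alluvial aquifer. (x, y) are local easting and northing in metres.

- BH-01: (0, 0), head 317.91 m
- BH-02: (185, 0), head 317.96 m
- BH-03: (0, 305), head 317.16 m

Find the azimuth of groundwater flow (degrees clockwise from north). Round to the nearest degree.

∂h/∂x = (317.96 − 317.91) / (185 − 0) = +0.0002703
∂h/∂y = (317.16 − 317.91) / (305 − 0) = -0.002459
Flow direction (−∇h) has components (-0.0002703 E, +0.002459 N).
Azimuth = atan2(E, N) = atan2(-0.0002703, +0.002459) = 353.7° ≈ 354°.

354°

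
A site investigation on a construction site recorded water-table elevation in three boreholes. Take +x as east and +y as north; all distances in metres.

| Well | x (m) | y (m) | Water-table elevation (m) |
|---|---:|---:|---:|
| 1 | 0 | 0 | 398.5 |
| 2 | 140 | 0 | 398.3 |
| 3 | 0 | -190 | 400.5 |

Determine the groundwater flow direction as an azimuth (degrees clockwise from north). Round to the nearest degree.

008°

∂h/∂x = (398.3 − 398.5) / (140 − 0) = -0.001429
∂h/∂y = (400.5 − 398.5) / (-190 − 0) = -0.01053
Flow direction (−∇h) has components (+0.001429 E, +0.01053 N).
Azimuth = atan2(E, N) = atan2(+0.001429, +0.01053) = 7.7° ≈ 008°.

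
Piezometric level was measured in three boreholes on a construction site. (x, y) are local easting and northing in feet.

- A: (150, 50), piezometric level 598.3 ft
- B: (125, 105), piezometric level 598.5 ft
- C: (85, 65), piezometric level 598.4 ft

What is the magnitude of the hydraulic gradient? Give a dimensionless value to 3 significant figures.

Taking A as reference: B−A = (-25, 55, +0.2); C−A = (-65, 15, +0.1).
Determinant of the coordinate differences = (-25)·15 − (-65)·55 = 3200.
∂h/∂x = [(+0.2)·15 − (+0.1)·55] / 3200 = -0.0007813
∂h/∂y = [(-25)·(+0.1) − (-65)·(+0.2)] / 3200 = +0.003281
|∇h| = √(-0.0007813² + 0.003281²) = 0.003373

0.00337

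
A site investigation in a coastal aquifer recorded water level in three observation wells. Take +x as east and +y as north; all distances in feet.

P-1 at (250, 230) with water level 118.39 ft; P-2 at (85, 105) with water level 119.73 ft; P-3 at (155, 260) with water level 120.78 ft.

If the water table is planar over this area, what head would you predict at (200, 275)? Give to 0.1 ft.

120.1 ft

Differences from P-1: to P-2 (Δx, Δy, Δh) = (-165, -125, +1.34); to P-3 = (-95, 30, +2.39).
Determinant of the coordinate differences = (-165)·30 − (-95)·(-125) = -16825.
∂h/∂x = [(+1.34)·30 − (+2.39)·(-125)] / -16825 = -0.02015
∂h/∂y = [(-165)·(+2.39) − (-95)·(+1.34)] / -16825 = +0.01587
h(200, 275) = 118.39 + (-0.02015)·(-50) + (+0.01587)·(45) = 118.39 +1.007 +0.714 = 120.112 ft.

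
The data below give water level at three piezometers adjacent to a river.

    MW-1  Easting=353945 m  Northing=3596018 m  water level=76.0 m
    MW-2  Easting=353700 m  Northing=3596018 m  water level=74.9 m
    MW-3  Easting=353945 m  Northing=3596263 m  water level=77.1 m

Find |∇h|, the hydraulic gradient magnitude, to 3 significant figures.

0.00635

∂h/∂x = (74.9 − 76.0) / (353700 − 353945) = +0.004490
∂h/∂y = (77.1 − 76.0) / (3596263 − 3596018) = +0.004490
|∇h| = √(0.004490² + 0.004490²) = 0.00635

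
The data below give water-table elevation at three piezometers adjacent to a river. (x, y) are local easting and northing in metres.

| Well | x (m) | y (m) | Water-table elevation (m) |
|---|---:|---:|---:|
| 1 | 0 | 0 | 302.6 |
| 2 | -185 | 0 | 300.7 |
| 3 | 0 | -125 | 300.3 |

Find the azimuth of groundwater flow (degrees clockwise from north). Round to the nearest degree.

∂h/∂x = (300.7 − 302.6) / (-185 − 0) = +0.01027
∂h/∂y = (300.3 − 302.6) / (-125 − 0) = +0.01840
Flow direction (−∇h) has components (-0.01027 E, -0.01840 N).
Azimuth = atan2(E, N) = atan2(-0.01027, -0.01840) = 209.2° ≈ 209°.

209°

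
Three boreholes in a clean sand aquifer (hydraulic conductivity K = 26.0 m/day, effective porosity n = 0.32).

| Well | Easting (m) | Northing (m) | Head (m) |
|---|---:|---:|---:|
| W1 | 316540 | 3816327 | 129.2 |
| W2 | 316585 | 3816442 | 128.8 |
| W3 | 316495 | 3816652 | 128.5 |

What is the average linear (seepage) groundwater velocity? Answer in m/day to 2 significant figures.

Taking W1 as reference: W2−W1 = (45, 115, -0.4); W3−W1 = (-45, 325, -0.7).
Solve a·Δx + b·Δy = Δh: det = 45·325 − (-45)·115 = 19800.
∂h/∂x = [(-0.4)·325 − (-0.7)·115] / 19800 = -0.002500
∂h/∂y = [45·(-0.7) − (-45)·(-0.4)] / 19800 = -0.002500
|∇h| = √(-0.002500² + -0.002500²) = 0.003536
Seepage velocity v = K·i/n = 26.0 × 0.003536 / 0.32 = 0.2873 m/day.

0.29 m/day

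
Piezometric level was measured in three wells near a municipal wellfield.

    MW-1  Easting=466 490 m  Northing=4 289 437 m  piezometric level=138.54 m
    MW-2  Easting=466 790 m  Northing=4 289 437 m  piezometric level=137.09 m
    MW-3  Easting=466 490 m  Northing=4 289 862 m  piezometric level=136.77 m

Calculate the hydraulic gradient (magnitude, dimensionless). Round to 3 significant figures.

∂h/∂x = (137.09 − 138.54) / (466790 − 466490) = -0.004833
∂h/∂y = (136.77 − 138.54) / (4289862 − 4289437) = -0.004165
|∇h| = √(-0.004833² + -0.004165²) = 0.00638

0.00638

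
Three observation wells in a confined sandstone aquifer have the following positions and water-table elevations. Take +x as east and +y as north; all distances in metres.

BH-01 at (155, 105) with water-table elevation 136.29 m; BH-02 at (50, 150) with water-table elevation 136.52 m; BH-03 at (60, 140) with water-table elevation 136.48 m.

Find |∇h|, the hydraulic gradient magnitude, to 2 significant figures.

0.0033

With h = a·x + b·y + c and BH-01 as origin, the differences give:
  (-105)·a + 45·b = +0.23
  (-95)·a + 35·b = +0.19
Eliminate b (×35 and ×45, subtract): 600·a = -0.500 → a = ∂h/∂x = -0.0008333
Back-substitute: b = ∂h/∂y = +0.003167.
|∇h| = √(-0.0008333² + 0.003167²) = 0.003275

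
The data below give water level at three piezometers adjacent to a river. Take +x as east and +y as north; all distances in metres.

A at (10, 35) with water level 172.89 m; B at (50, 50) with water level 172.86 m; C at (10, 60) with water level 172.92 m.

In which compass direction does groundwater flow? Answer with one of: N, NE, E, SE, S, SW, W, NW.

SE

Differences from A: to B (Δx, Δy, Δh) = (40, 15, -0.03); to C = (0, 25, +0.03).
Determinant of the coordinate differences = 40·25 − 0·15 = 1000.
∂h/∂x = [(-0.03)·25 − (+0.03)·15] / 1000 = -0.001200
∂h/∂y = [40·(+0.03) − 0·(-0.03)] / 1000 = +0.001200
Flow = −∇h = (+0.001200 east, -0.001200 north), which points southeast.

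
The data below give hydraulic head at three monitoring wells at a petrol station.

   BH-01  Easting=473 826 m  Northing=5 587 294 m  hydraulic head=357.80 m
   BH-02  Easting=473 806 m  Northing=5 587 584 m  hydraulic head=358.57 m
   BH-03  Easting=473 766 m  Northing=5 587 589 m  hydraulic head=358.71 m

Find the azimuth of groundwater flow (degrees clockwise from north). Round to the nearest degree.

127°

Differences from BH-01: to BH-02 (Δx, Δy, Δh) = (-20, 290, +0.77); to BH-03 = (-60, 295, +0.91).
Solve a·Δx + b·Δy = Δh: det = (-20)·295 − (-60)·290 = 11500.
∂h/∂x = [(+0.77)·295 − (+0.91)·290] / 11500 = -0.003196
∂h/∂y = [(-20)·(+0.91) − (-60)·(+0.77)] / 11500 = +0.002435
Flow direction (−∇h) has components (+0.003196 E, -0.002435 N).
Azimuth = atan2(E, N) = atan2(+0.003196, -0.002435) = 127.3° ≈ 127°.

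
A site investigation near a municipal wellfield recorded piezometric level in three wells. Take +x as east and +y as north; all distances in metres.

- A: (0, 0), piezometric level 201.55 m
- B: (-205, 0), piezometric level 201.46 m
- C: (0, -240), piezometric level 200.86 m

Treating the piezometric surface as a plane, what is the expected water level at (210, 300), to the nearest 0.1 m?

202.5 m

∂h/∂x = (201.46 − 201.55) / (-205 − 0) = +0.0004390
∂h/∂y = (200.86 − 201.55) / (-240 − 0) = +0.002875
h(210, 300) = 201.55 + (+0.0004390)·(210) + (+0.002875)·(300) = 201.55 +0.092 +0.862 = 202.505 m.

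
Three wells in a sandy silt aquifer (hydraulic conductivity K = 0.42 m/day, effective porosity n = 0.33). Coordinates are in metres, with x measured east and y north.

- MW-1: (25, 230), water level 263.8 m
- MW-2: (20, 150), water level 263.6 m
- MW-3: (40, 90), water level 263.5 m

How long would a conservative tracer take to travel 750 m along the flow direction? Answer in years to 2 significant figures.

510 years

Taking MW-1 as reference: MW-2−MW-1 = (-5, -80, -0.2); MW-3−MW-1 = (15, -140, -0.3).
Determinant of the coordinate differences = (-5)·(-140) − 15·(-80) = 1900.
∂h/∂x = [(-0.2)·(-140) − (-0.3)·(-80)] / 1900 = +0.002105
∂h/∂y = [(-5)·(-0.3) − 15·(-0.2)] / 1900 = +0.002368
|∇h| = √(0.002105² + 0.002368²) = 0.003168
Seepage velocity v = K·i/n = 0.42 × 0.003168 / 0.33 = 0.004032 m/day.
t = 750 / 0.004032 = 1.86e+05 days = 509 years.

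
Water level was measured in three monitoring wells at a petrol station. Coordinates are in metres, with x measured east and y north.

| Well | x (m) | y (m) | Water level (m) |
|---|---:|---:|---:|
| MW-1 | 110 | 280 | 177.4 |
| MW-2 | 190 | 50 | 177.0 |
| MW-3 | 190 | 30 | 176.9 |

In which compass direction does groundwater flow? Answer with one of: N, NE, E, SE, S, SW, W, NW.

Taking MW-1 as reference: MW-2−MW-1 = (80, -230, -0.4); MW-3−MW-1 = (80, -250, -0.5).
Solve a·Δx + b·Δy = Δh: det = 80·(-250) − 80·(-230) = -1600.
∂h/∂x = [(-0.4)·(-250) − (-0.5)·(-230)] / -1600 = +0.009375
∂h/∂y = [80·(-0.5) − 80·(-0.4)] / -1600 = +0.005000
Flow = −∇h = (-0.009375 east, -0.005000 north), which points southwest.

SW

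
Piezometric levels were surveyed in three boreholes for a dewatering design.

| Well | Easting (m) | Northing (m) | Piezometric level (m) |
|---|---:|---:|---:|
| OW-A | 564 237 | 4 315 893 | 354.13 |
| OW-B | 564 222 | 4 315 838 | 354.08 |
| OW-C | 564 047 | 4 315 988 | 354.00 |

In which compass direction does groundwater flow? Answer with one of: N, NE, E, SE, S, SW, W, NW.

Differences from OW-A: to OW-B (Δx, Δy, Δh) = (-15, -55, -0.05); to OW-C = (-190, 95, -0.13).
Solve a·Δx + b·Δy = Δh: det = (-15)·95 − (-190)·(-55) = -11875.
∂h/∂x = [(-0.05)·95 − (-0.13)·(-55)] / -11875 = +0.001002
∂h/∂y = [(-15)·(-0.13) − (-190)·(-0.05)] / -11875 = +0.0006358
Flow = −∇h = (-0.001002 east, -0.0006358 north), which points southwest.

SW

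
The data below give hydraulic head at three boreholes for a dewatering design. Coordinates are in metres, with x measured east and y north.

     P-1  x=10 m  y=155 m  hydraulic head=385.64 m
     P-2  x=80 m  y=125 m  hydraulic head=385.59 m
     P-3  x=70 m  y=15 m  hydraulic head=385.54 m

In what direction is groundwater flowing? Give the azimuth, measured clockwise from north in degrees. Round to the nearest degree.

135°

Differences from P-1: to P-2 (Δx, Δy, Δh) = (70, -30, -0.05); to P-3 = (60, -140, -0.10).
Solve a·Δx + b·Δy = Δh: det = 70·(-140) − 60·(-30) = -8000.
∂h/∂x = [(-0.05)·(-140) − (-0.10)·(-30)] / -8000 = -0.0005000
∂h/∂y = [70·(-0.10) − 60·(-0.05)] / -8000 = +0.0005000
Flow direction (−∇h) has components (+0.0005000 E, -0.0005000 N).
Azimuth = atan2(E, N) = atan2(+0.0005000, -0.0005000) = 135.0° ≈ 135°.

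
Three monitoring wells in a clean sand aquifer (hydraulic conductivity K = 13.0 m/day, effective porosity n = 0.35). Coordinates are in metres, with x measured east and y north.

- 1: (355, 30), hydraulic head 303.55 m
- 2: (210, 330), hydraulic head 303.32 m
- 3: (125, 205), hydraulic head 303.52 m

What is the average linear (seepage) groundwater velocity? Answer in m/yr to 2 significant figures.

18 m/yr

Taking 1 as reference: 2−1 = (-145, 300, -0.23); 3−1 = (-230, 175, -0.03).
Determinant of the coordinate differences = (-145)·175 − (-230)·300 = 43625.
∂h/∂x = [(-0.23)·175 − (-0.03)·300] / 43625 = -0.0007163
∂h/∂y = [(-145)·(-0.03) − (-230)·(-0.23)] / 43625 = -0.001113
|∇h| = √(-0.0007163² + -0.001113²) = 0.001324
Seepage velocity v = K·i/n = 13.0 × 0.001324 / 0.35 = 0.04918 m/day = 17.96 m/yr.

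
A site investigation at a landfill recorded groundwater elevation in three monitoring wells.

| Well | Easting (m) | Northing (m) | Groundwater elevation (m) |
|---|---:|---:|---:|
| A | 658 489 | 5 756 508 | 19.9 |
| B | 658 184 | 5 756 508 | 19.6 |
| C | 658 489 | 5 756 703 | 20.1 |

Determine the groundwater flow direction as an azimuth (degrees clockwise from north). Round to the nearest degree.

224°

∂h/∂x = (19.6 − 19.9) / (658184 − 658489) = +0.0009836
∂h/∂y = (20.1 − 19.9) / (5756703 − 5756508) = +0.001026
Flow direction (−∇h) has components (-0.0009836 E, -0.001026 N).
Azimuth = atan2(E, N) = atan2(-0.0009836, -0.001026) = 223.8° ≈ 224°.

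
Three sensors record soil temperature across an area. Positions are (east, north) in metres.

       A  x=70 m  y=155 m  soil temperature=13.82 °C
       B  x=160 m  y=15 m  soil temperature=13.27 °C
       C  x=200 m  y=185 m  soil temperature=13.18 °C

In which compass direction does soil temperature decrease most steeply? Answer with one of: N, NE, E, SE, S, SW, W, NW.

E

Differences from A: to B (Δx, Δy, Δh) = (90, -140, -0.55); to C = (130, 30, -0.64).
Determinant of the coordinate differences = 90·30 − 130·(-140) = 20900.
∂T/∂x = [(-0.55)·30 − (-0.64)·(-140)] / 20900 = -0.005077
∂T/∂y = [90·(-0.64) − 130·(-0.55)] / 20900 = +0.0006651
Steepest decrease is along −∇f = (+0.005077 E, -0.0006651 N) → east.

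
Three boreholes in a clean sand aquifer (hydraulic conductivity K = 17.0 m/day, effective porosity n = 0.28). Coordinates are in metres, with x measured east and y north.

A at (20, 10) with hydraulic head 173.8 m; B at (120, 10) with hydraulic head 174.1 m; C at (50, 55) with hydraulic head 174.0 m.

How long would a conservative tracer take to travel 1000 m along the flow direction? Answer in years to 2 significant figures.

Taking A as reference: B−A = (100, 0, +0.3); C−A = (30, 45, +0.2).
Determinant of the coordinate differences = 100·45 − 30·0 = 4500.
∂h/∂x = [(+0.3)·45 − (+0.2)·0] / 4500 = +0.003000
∂h/∂y = [100·(+0.2) − 30·(+0.3)] / 4500 = +0.002444
|∇h| = √(0.003000² + 0.002444²) = 0.00387
Seepage velocity v = K·i/n = 17.0 × 0.00387 / 0.28 = 0.235 m/day.
t = 1000 / 0.235 = 4255 days = 11.6 years.

12 years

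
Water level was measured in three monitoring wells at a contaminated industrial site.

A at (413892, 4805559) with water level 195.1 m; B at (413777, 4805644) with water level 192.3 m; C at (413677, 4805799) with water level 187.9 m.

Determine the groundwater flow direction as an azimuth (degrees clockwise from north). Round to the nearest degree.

With h = a·x + b·y + c and A as origin, the differences give:
  (-115)·a + 85·b = -2.8
  (-215)·a + 240·b = -7.2
Eliminate b (×240 and ×85, subtract): -9325·a = -60.00 → a = ∂h/∂x = +0.006434
Back-substitute: b = ∂h/∂y = -0.02424.
Flow direction (−∇h) has components (-0.006434 E, +0.02424 N).
Azimuth = atan2(E, N) = atan2(-0.006434, +0.02424) = 345.1° ≈ 345°.

345°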